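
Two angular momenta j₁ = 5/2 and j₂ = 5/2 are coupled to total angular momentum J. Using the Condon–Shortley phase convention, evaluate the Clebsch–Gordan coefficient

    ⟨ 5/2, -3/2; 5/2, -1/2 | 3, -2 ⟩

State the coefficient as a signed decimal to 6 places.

√[7·2!3!3!/9! · 1!4!2!3!1!5!] = √(48)
  +(−1)^1/∏(1,1,3,1,0,2)! = -1/12  (running -1/12)
  +(−1)^2/∏(2,0,2,0,1,3)! = 1/24  (running -1/24)
⟨..|..⟩ = √(48)·(-1/24) = -0.288675

−√(1/12) = -0.288675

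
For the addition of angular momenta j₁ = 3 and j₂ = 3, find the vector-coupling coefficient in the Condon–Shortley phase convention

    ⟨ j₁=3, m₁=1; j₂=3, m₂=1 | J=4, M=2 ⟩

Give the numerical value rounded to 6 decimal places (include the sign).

-0.509647

√[9·2!4!4!/11! · 4!2!4!2!6!2!] = √(331776/385)
  +(−1)^0/∏(0,2,2,4,2,0)! = 1/192  (running 1/192)
  +(−1)^1/∏(1,1,1,3,3,1)! = -1/36  (running -13/576)
  +(−1)^2/∏(2,0,0,2,4,2)! = 1/192  (running -5/288)
⟨..|..⟩ = √(331776/385)·(-5/288) = -0.509647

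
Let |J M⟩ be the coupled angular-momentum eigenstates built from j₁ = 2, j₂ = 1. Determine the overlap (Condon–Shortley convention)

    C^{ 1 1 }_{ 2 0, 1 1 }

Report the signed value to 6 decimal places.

j₁+j₂−J=2  J+j₁−j₂=2  J−j₁+j₂=0  j₁+j₂+J+1=5
(j₁±m₁, j₂±m₂, J±M) = (2,2,2,0,2,0)
P² = 8/5
sum k=2..2:
  [2] +1/4 = 1/4
S = 1/4
C² = P²·S² = 1/10 ; C = +0.316228

+√(1/10) ≈ +0.316228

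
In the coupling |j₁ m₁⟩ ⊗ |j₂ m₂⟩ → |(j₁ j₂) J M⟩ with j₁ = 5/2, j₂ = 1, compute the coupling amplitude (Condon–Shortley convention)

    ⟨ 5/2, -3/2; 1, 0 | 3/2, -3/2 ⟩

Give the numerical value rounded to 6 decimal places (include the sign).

−√(4/15) = -0.516398

triangle: 2!×3!×0!/6! = 12/720
(j±m)!: 1!×4!×1!×1!×0!×3! = 144
prefactor² = (2J+1)×Δ×N² = 48/5
  k=1: −1/(1!×1!×3!×0!×0!×0!) = -1/6
Σ = -1/6  ⇒  CG² = 48/5×(-1/6)² = 4/15
CG = −√(4/15) = -0.516398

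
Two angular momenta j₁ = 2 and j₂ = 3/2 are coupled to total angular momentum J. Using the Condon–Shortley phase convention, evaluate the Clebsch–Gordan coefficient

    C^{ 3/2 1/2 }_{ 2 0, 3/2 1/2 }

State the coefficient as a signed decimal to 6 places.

√[4·2!2!1!/6! · 2!2!2!1!2!1!] = √(16/45)
  +(−1)^1/∏(1,1,1,1,1,0)! = -1  (running -1)
  +(−1)^2/∏(2,0,0,0,2,1)! = 1/4  (running -3/4)
⟨..|..⟩ = √(16/45)·(-3/4) = -0.447214

-0.447214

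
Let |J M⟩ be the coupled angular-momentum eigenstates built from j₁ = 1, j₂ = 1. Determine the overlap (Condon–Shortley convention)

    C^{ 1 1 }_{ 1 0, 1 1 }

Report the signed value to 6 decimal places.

-0.707107  (= −√(1/2))

j₁+j₂−J=1  J+j₁−j₂=1  J−j₁+j₂=1  j₁+j₂+J+1=4
(j₁±m₁, j₂±m₂, J±M) = (1,1,2,0,2,0)
P² = 1/2
sum k=1..1:
  [1] −1/1 = -1
S = -1
C² = P²·S² = 1/2 ; C = -0.707107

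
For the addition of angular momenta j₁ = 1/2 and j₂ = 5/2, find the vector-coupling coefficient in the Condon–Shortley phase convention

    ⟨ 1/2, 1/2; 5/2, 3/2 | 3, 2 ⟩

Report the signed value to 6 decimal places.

j₁+j₂−J=0  J+j₁−j₂=1  J−j₁+j₂=5  j₁+j₂+J+1=7
(j₁±m₁, j₂±m₂, J±M) = (1,0,4,1,5,1)
P² = 480
sum k=0..0:
  [0] +1/24 = 1/24
S = 1/24
C² = P²·S² = 5/6 ; C = +0.912871

+0.912871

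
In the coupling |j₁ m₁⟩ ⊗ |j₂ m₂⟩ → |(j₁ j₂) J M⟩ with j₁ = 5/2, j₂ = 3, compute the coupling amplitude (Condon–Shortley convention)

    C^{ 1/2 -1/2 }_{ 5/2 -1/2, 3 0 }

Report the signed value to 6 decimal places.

√[2·5!0!1!/7! · 2!3!3!3!0!1!] = √(144/7)
  +(−1)^3/∏(3,2,0,0,0,1)! = -1/12  (running -1/12)
⟨..|..⟩ = √(144/7)·(-1/12) = -0.377964

-0.377964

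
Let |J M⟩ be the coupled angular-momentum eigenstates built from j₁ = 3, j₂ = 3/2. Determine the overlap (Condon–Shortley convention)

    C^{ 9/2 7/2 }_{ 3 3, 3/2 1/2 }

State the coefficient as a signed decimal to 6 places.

+0.577350

√[10·0!6!3!/10! · 6!0!2!1!8!1!] = √(691200)
  +(−1)^0/∏(0,0,0,2,6,1)! = 1/1440  (running 1/1440)
⟨..|..⟩ = √(691200)·(1/1440) = +0.577350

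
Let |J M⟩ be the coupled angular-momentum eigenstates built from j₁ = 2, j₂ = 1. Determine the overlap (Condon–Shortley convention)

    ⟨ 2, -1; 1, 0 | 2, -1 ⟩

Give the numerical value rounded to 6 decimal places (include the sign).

−√(1/6) = -0.408248

j₁+j₂−J=1  J+j₁−j₂=3  J−j₁+j₂=1  j₁+j₂+J+1=6
(j₁±m₁, j₂±m₂, J±M) = (1,3,1,1,1,3)
P² = 3/2
sum k=0..1:
  [0] +1/6 = 1/6
  [1] −1/2 = -1/2
S = -1/3
C² = P²·S² = 1/6 ; C = -0.408248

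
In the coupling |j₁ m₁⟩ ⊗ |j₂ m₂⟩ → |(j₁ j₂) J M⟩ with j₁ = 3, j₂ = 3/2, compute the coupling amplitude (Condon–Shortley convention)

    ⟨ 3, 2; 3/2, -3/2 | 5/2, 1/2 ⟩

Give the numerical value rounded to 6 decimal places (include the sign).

triangle: 2!*4!*1!/8! = 48/40320
(j±m)!: 5!*1!*0!*3!*3!*2! = 8640
prefactor² = (2J+1)*Δ*N² = 432/7
  k=0: +1/(0!*2!*1!*0!*3!*1!) = 1/12
Σ = 1/12  ⇒  CG² = 432/7*1/12² = 3/7
CG = +√(3/7) = +0.654654

+√(3/7) ≈ +0.654654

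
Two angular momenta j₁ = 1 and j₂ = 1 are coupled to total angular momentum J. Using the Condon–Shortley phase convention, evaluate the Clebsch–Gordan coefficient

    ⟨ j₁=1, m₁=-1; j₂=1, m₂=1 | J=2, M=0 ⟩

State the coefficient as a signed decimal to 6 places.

√[5·0!2!2!/5! · 0!2!2!0!2!2!] = √(8/3)
  +(−1)^0/∏(0,0,2,2,0,0)! = 1/4  (running 1/4)
⟨..|..⟩ = √(8/3)·(1/4) = +0.408248

+0.408248  (= +√(1/6))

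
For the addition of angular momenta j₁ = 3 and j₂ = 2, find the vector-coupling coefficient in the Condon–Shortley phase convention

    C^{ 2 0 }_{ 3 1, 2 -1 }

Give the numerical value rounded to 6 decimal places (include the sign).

−√(1/7) ≈ -0.377964

j₁+j₂−J=3  J+j₁−j₂=3  J−j₁+j₂=1  j₁+j₂+J+1=8
(j₁±m₁, j₂±m₂, J±M) = (4,2,1,3,2,2)
P² = 36/7
sum k=0..1:
  [0] +1/12 = 1/12
  [1] −1/4 = -1/4
S = -1/6
C² = P²·S² = 1/7 ; C = -0.377964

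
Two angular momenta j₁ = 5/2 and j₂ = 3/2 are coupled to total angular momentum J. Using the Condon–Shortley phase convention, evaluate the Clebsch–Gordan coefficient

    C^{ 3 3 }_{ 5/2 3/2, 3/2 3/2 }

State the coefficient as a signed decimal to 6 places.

√[7·1!4!2!/8! · 4!1!3!0!6!0!] = √(864)
  +(−1)^1/∏(1,0,0,2,4,0)! = -1/48  (running -1/48)
⟨..|..⟩ = √(864)·(-1/48) = -0.612372

-0.612372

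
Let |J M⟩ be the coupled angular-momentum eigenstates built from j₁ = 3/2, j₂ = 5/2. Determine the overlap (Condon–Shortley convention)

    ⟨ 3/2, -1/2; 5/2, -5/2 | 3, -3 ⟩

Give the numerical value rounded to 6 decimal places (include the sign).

+0.790569

√[7·1!2!4!/8! · 1!2!0!5!0!6!] = √(1440)
  +(−1)^0/∏(0,1,2,0,0,4)! = 1/48  (running 1/48)
⟨..|..⟩ = √(1440)·(1/48) = +0.790569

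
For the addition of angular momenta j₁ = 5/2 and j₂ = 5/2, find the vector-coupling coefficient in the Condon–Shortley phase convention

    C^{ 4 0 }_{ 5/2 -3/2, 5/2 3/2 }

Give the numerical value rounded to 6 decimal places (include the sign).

-0.566947  (= −√(9/28))

triangle: 1!·4!·4!/10! = 576/3628800
(j±m)!: 1!·4!·4!·1!·4!·4! = 331776
prefactor² = (2J+1)·Δ·N² = 82944/175
  k=0: +1/(0!·1!·4!·4!·0!·0!) = 1/576
  k=1: −1/(1!·0!·3!·3!·1!·1!) = -1/36
Σ = -5/192  ⇒  CG² = 82944/175·(-5/192)² = 9/28
CG = −√(9/28) = -0.566947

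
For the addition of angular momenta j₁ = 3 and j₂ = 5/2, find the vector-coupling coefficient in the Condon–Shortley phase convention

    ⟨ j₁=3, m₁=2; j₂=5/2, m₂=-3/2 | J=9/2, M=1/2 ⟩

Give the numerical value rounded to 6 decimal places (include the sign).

+√(361/1386) = +0.510355

j₁+j₂−J=1  J+j₁−j₂=5  J−j₁+j₂=4  j₁+j₂+J+1=11
(j₁±m₁, j₂±m₂, J±M) = (5,1,1,4,5,4)
P² = 460800/77
sum k=0..1:
  [0] +1/144 = 1/144
  [1] −1/2880 = -1/2880
S = 19/2880
C² = P²·S² = 361/1386 ; C = +0.510355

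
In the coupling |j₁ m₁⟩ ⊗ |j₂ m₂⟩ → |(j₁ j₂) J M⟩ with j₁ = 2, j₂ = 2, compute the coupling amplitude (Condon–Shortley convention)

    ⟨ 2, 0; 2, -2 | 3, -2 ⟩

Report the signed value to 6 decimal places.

√[7·1!3!3!/8! · 2!2!0!4!1!5!] = √(72)
  +(−1)^0/∏(0,1,2,0,1,3)! = 1/12  (running 1/12)
⟨..|..⟩ = √(72)·(1/12) = +0.707107

+√(1/2) ≈ +0.707107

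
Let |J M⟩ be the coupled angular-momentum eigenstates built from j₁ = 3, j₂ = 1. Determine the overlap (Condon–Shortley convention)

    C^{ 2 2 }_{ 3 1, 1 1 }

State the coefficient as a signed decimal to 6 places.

√[5·2!4!0!/7! · 4!2!2!0!4!0!] = √(768/7)
  +(−1)^2/∏(2,0,0,0,4,0)! = 1/48  (running 1/48)
⟨..|..⟩ = √(768/7)·(1/48) = +0.218218

+0.218218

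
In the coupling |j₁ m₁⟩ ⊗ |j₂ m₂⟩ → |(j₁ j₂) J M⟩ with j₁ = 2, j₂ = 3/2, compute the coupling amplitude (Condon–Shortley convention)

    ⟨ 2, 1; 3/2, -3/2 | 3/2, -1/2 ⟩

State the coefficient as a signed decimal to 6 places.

+0.632456  (= +√(2/5))

j₁+j₂−J=2  J+j₁−j₂=2  J−j₁+j₂=1  j₁+j₂+J+1=6
(j₁±m₁, j₂±m₂, J±M) = (3,1,0,3,1,2)
P² = 8/5
sum k=0..0:
  [0] +1/2 = 1/2
S = 1/2
C² = P²·S² = 2/5 ; C = +0.632456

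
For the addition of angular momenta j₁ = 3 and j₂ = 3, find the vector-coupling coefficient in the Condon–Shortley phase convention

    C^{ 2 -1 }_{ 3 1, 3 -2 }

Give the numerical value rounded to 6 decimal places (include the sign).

−√(5/28) = -0.422577

j₁+j₂−J=4  J+j₁−j₂=2  J−j₁+j₂=2  j₁+j₂+J+1=9
(j₁±m₁, j₂±m₂, J±M) = (4,2,1,5,1,3)
P² = 320/7
sum k=0..1:
  [0] +1/48 = 1/48
  [1] −1/12 = -1/12
S = -1/16
C² = P²·S² = 5/28 ; C = -0.422577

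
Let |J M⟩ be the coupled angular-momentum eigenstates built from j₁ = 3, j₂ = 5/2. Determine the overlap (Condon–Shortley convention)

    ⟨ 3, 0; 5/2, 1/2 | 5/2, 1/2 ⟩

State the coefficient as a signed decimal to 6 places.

j₁+j₂−J=3  J+j₁−j₂=3  J−j₁+j₂=2  j₁+j₂+J+1=9
(j₁±m₁, j₂±m₂, J±M) = (3,3,3,2,3,2)
P² = 216/35
sum k=1..3:
  [1] −1/8 = -1/8
  [2] +1/4 = 1/4
  [3] −1/72 = -1/72
S = 1/9
C² = P²·S² = 8/105 ; C = +0.276026

+0.276026  (= +√(8/105))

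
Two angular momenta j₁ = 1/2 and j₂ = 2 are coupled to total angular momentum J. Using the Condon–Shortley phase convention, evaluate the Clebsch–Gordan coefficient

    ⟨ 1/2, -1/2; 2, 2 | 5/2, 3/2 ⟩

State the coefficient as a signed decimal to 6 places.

+0.447214  (= +√(1/5))

√[6·0!1!4!/6! · 0!1!4!0!4!1!] = √(576/5)
  +(−1)^0/∏(0,0,1,4,0,0)! = 1/24  (running 1/24)
⟨..|..⟩ = √(576/5)·(1/24) = +0.447214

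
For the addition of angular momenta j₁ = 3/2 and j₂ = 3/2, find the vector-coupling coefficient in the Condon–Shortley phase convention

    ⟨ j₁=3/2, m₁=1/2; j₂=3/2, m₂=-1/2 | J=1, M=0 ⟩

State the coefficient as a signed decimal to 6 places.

−√(1/20) ≈ -0.223607

triangle: 2!*1!*1!/5! = 2/120
(j±m)!: 2!*1!*1!*2!*1!*1! = 4
prefactor² = (2J+1)*Δ*N² = 1/5
  k=0: +1/(0!*2!*1!*1!*0!*0!) = 1/2
  k=1: −1/(1!*1!*0!*0!*1!*1!) = -1
Σ = -1/2  ⇒  CG² = 1/5*(-1/2)² = 1/20
CG = −√(1/20) = -0.223607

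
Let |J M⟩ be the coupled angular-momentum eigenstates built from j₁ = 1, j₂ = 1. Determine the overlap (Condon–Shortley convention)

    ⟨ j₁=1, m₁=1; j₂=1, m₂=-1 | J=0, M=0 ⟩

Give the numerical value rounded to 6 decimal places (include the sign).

+0.577350

√[1·2!0!0!/3! · 2!0!0!2!0!0!] = √(4/3)
  +(−1)^0/∏(0,2,0,0,0,0)! = 1/2  (running 1/2)
⟨..|..⟩ = √(4/3)·(1/2) = +0.577350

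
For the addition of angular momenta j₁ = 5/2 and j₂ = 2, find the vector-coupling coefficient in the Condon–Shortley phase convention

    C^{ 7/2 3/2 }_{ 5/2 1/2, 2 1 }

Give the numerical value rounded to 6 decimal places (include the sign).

j₁+j₂−J=1  J+j₁−j₂=4  J−j₁+j₂=3  j₁+j₂+J+1=9
(j₁±m₁, j₂±m₂, J±M) = (3,2,3,1,5,2)
P² = 384/7
sum k=0..1:
  [0] +1/24 = 1/24
  [1] −1/12 = -1/12
S = -1/24
C² = P²·S² = 2/21 ; C = -0.308607

−√(2/21) ≈ -0.308607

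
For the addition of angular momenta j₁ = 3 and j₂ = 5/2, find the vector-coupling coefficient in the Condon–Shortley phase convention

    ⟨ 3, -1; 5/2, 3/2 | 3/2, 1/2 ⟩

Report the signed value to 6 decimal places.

triangle: 4!*2!*1!/8! = 48/40320
(j±m)!: 2!*4!*4!*1!*2!*1! = 2304
prefactor² = (2J+1)*Δ*N² = 384/35
  k=3: −1/(3!*1!*1!*1!*1!*0!) = -1/6
  k=4: +1/(4!*0!*0!*0!*2!*1!) = 1/48
Σ = -7/48  ⇒  CG² = 384/35*(-7/48)² = 7/30
CG = −√(7/30) = -0.483046

−√(7/30) = -0.483046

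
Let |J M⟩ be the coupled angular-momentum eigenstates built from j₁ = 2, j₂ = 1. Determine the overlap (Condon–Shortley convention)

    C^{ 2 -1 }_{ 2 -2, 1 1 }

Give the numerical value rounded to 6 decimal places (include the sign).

triangle: 1!*3!*1!/6! = 6/720
(j±m)!: 0!*4!*2!*0!*1!*3! = 288
prefactor² = (2J+1)*Δ*N² = 12
  k=1: −1/(1!*0!*3!*1!*0!*0!) = -1/6
Σ = -1/6  ⇒  CG² = 12*(-1/6)² = 1/3
CG = −√(1/3) = -0.577350

-0.577350  (= −√(1/3))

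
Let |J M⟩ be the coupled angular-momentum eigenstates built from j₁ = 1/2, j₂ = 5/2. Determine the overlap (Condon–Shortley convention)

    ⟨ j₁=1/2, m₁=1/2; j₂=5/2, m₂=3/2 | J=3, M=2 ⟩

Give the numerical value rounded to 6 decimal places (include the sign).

+0.912871

triangle: 0!·1!·5!/7! = 120/5040
(j±m)!: 1!·0!·4!·1!·5!·1! = 2880
prefactor² = (2J+1)·Δ·N² = 480
  k=0: +1/(0!·0!·0!·4!·1!·1!) = 1/24
Σ = 1/24  ⇒  CG² = 480·1/24² = 5/6
CG = +√(5/6) = +0.912871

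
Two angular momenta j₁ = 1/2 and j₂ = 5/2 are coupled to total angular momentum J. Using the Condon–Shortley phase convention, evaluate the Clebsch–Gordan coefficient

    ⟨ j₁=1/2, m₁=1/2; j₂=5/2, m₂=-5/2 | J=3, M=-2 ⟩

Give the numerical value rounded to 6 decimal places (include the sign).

j₁+j₂−J=0  J+j₁−j₂=1  J−j₁+j₂=5  j₁+j₂+J+1=7
(j₁±m₁, j₂±m₂, J±M) = (1,0,0,5,1,5)
P² = 2400
sum k=0..0:
  [0] +1/120 = 1/120
S = 1/120
C² = P²·S² = 1/6 ; C = +0.408248

+0.408248  (= +√(1/6))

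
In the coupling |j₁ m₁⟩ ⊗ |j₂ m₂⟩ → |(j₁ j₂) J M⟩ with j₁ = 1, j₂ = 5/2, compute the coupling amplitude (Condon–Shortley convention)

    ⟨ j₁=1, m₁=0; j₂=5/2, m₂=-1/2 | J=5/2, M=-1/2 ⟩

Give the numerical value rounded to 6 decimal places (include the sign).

triangle: 1!×1!×4!/7! = 24/5040
(j±m)!: 1!×1!×2!×3!×2!×3! = 144
prefactor² = (2J+1)×Δ×N² = 144/35
  k=0: +1/(0!×1!×1!×2!×0!×2!) = 1/4
  k=1: −1/(1!×0!×0!×1!×1!×3!) = -1/6
Σ = 1/12  ⇒  CG² = 144/35×1/12² = 1/35
CG = +√(1/35) = +0.169031

+0.169031  (= +√(1/35))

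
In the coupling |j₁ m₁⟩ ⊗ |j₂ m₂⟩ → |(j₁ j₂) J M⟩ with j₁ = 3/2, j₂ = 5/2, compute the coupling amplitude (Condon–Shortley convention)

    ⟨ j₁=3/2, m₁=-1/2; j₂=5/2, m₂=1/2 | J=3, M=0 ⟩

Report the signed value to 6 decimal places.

-0.447214  (= −√(1/5))

triangle: 1!*2!*4!/8! = 48/40320
(j±m)!: 1!*2!*3!*2!*3!*3! = 864
prefactor² = (2J+1)*Δ*N² = 36/5
  k=0: +1/(0!*1!*2!*3!*0!*1!) = 1/12
  k=1: −1/(1!*0!*1!*2!*1!*2!) = -1/4
Σ = -1/6  ⇒  CG² = 36/5*(-1/6)² = 1/5
CG = −√(1/5) = -0.447214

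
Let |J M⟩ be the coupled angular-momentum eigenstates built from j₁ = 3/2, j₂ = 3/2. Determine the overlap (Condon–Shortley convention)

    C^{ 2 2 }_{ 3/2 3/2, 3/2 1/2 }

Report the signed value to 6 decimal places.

+√(1/2) ≈ +0.707107

j₁+j₂−J=1  J+j₁−j₂=2  J−j₁+j₂=2  j₁+j₂+J+1=6
(j₁±m₁, j₂±m₂, J±M) = (3,0,2,1,4,0)
P² = 8
sum k=0..0:
  [0] +1/4 = 1/4
S = 1/4
C² = P²·S² = 1/2 ; C = +0.707107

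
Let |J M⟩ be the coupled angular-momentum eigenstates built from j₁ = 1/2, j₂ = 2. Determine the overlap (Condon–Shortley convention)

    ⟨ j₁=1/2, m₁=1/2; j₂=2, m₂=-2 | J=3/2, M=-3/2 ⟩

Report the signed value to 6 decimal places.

triangle: 1!·0!·3!/5! = 6/120
(j±m)!: 1!·0!·0!·4!·0!·3! = 144
prefactor² = (2J+1)·Δ·N² = 144/5
  k=0: +1/(0!·1!·0!·0!·0!·3!) = 1/6
Σ = 1/6  ⇒  CG² = 144/5·1/6² = 4/5
CG = +√(4/5) = +0.894427

+0.894427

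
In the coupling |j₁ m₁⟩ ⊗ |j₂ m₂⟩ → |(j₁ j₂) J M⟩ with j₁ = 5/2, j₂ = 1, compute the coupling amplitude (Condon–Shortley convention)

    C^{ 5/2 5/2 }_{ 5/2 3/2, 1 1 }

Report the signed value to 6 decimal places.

-0.534522  (= −√(2/7))

triangle: 1!·4!·1!/7! = 24/5040
(j±m)!: 4!·1!·2!·0!·5!·0! = 5760
prefactor² = (2J+1)·Δ·N² = 1152/7
  k=1: −1/(1!·0!·0!·1!·4!·0!) = -1/24
Σ = -1/24  ⇒  CG² = 1152/7·(-1/24)² = 2/7
CG = −√(2/7) = -0.534522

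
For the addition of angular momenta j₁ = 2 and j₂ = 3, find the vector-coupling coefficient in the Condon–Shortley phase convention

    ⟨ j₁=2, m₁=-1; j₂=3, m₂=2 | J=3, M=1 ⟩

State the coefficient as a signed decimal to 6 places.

+0.500000  (= +√(1/4))

√[7·2!2!4!/9! · 1!3!5!1!4!2!] = √(64)
  +(−1)^1/∏(1,1,2,4,0,0)! = -1/48  (running -1/48)
  +(−1)^2/∏(2,0,1,3,1,1)! = 1/12  (running 1/16)
⟨..|..⟩ = √(64)·(1/16) = +0.500000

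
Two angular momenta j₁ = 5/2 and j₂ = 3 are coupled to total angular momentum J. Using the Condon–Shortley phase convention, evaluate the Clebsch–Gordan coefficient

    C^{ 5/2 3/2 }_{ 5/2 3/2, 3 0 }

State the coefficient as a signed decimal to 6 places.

j₁+j₂−J=3  J+j₁−j₂=2  J−j₁+j₂=3  j₁+j₂+J+1=9
(j₁±m₁, j₂±m₂, J±M) = (4,1,3,3,4,1)
P² = 864/35
sum k=0..1:
  [0] +1/36 = 1/36
  [1] −1/8 = -1/8
S = -7/72
C² = P²·S² = 7/30 ; C = -0.483046

−√(7/30) = -0.483046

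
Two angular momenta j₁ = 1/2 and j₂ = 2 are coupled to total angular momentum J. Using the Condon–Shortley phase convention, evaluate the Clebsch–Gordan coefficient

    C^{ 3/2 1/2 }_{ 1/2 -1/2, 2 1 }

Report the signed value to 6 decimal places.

j₁+j₂−J=1  J+j₁−j₂=0  J−j₁+j₂=3  j₁+j₂+J+1=5
(j₁±m₁, j₂±m₂, J±M) = (0,1,3,1,2,1)
P² = 12/5
sum k=1..1:
  [1] −1/2 = -1/2
S = -1/2
C² = P²·S² = 3/5 ; C = -0.774597

-0.774597  (= −√(3/5))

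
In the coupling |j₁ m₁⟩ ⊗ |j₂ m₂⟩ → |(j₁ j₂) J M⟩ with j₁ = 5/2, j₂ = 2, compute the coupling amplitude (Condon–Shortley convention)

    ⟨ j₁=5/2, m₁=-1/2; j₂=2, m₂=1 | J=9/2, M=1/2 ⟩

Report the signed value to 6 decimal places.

+0.563436

triangle: 0!·5!·4!/10! = 2880/3628800
(j±m)!: 2!·3!·3!·1!·5!·4! = 207360
prefactor² = (2J+1)·Δ·N² = 11520/7
  k=0: +1/(0!·0!·3!·3!·2!·1!) = 1/72
Σ = 1/72  ⇒  CG² = 11520/7·1/72² = 20/63
CG = +√(20/63) = +0.563436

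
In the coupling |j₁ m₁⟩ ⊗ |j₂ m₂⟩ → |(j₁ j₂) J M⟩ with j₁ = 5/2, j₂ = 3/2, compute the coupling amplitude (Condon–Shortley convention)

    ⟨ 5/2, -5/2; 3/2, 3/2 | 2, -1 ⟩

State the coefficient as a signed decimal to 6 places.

+√(5/14) ≈ +0.597614

triangle: 2!*3!*1!/7! = 12/5040
(j±m)!: 0!*5!*3!*0!*1!*3! = 4320
prefactor² = (2J+1)*Δ*N² = 360/7
  k=2: +1/(2!*0!*3!*1!*0!*0!) = 1/12
Σ = 1/12  ⇒  CG² = 360/7*1/12² = 5/14
CG = +√(5/14) = +0.597614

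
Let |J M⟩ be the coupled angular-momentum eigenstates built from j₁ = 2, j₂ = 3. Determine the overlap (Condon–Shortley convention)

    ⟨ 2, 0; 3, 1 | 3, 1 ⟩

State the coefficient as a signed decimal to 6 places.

-0.387298

√[7·2!2!4!/9! · 2!2!4!2!4!2!] = √(256/15)
  +(−1)^0/∏(0,2,2,4,0,0)! = 1/96  (running 1/96)
  +(−1)^1/∏(1,1,1,3,1,1)! = -1/6  (running -5/32)
  +(−1)^2/∏(2,0,0,2,2,2)! = 1/16  (running -3/32)
⟨..|..⟩ = √(256/15)·(-3/32) = -0.387298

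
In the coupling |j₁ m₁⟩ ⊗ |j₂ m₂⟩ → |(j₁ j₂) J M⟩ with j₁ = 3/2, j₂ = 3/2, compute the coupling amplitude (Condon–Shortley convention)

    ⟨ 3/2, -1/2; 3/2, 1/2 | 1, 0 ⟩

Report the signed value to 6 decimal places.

√[3·2!1!1!/5! · 1!2!2!1!1!1!] = √(1/5)
  +(−1)^1/∏(1,1,1,1,0,0)! = -1  (running -1)
  +(−1)^2/∏(2,0,0,0,1,1)! = 1/2  (running -1/2)
⟨..|..⟩ = √(1/5)·(-1/2) = -0.223607

-0.223607  (= −√(1/20))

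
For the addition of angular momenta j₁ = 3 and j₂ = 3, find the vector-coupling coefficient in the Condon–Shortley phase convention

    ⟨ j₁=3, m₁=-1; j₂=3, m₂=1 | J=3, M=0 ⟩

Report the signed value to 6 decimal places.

+0.408248  (= +√(1/6))

√[7·3!3!3!/10! · 2!4!4!2!3!3!] = √(864/25)
  +(−1)^1/∏(1,2,3,3,0,0)! = -1/72  (running -1/72)
  +(−1)^2/∏(2,1,2,2,1,1)! = 1/8  (running 1/9)
  +(−1)^3/∏(3,0,1,1,2,2)! = -1/24  (running 5/72)
⟨..|..⟩ = √(864/25)·(5/72) = +0.408248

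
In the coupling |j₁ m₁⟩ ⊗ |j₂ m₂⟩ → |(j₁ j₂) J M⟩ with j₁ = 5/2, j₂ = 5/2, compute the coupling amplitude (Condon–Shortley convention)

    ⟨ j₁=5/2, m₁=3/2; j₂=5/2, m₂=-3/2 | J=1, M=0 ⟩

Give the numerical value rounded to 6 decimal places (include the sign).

√[3·4!1!1!/7! · 4!1!1!4!1!1!] = √(288/35)
  +(−1)^0/∏(0,4,1,1,0,0)! = 1/24  (running 1/24)
  +(−1)^1/∏(1,3,0,0,1,1)! = -1/6  (running -1/8)
⟨..|..⟩ = √(288/35)·(-1/8) = -0.358569

−√(9/70) ≈ -0.358569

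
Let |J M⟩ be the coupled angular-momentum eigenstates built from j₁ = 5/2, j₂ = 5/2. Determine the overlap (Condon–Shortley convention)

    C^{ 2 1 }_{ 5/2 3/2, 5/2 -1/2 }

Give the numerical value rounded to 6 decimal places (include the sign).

triangle: 3!×2!×2!/8! = 24/40320
(j±m)!: 4!×1!×2!×3!×3!×1! = 1728
prefactor² = (2J+1)×Δ×N² = 36/7
  k=0: +1/(0!×3!×1!×2!×1!×0!) = 1/12
  k=1: −1/(1!×2!×0!×1!×2!×1!) = -1/4
Σ = -1/6  ⇒  CG² = 36/7×(-1/6)² = 1/7
CG = −√(1/7) = -0.377964

−√(1/7) ≈ -0.377964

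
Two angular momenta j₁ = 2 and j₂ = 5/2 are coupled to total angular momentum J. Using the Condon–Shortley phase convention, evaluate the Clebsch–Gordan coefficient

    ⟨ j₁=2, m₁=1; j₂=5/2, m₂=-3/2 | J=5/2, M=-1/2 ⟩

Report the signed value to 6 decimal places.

j₁+j₂−J=2  J+j₁−j₂=2  J−j₁+j₂=3  j₁+j₂+J+1=8
(j₁±m₁, j₂±m₂, J±M) = (3,1,1,4,2,3)
P² = 216/35
sum k=0..1:
  [0] +1/4 = 1/4
  [1] −1/12 = -1/12
S = 1/6
C² = P²·S² = 6/35 ; C = +0.414039

+0.414039  (= +√(6/35))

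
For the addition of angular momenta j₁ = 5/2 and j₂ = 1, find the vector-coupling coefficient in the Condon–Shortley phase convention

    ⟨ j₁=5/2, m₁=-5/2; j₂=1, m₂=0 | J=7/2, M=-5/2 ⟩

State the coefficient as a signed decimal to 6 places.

+0.534522  (= +√(2/7))

√[8·0!5!2!/8! · 0!5!1!1!1!6!] = √(28800/7)
  +(−1)^0/∏(0,0,5,1,0,1)! = 1/120  (running 1/120)
⟨..|..⟩ = √(28800/7)·(1/120) = +0.534522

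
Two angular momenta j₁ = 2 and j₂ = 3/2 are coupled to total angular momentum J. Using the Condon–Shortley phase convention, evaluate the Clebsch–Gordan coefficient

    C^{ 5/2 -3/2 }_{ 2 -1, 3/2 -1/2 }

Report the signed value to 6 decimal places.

triangle: 1!·3!·2!/7! = 12/5040
(j±m)!: 1!·3!·1!·2!·1!·4! = 288
prefactor² = (2J+1)·Δ·N² = 144/35
  k=0: +1/(0!·1!·3!·1!·0!·1!) = 1/6
  k=1: −1/(1!·0!·2!·0!·1!·2!) = -1/4
Σ = -1/12  ⇒  CG² = 144/35·(-1/12)² = 1/35
CG = −√(1/35) = -0.169031

-0.169031  (= −√(1/35))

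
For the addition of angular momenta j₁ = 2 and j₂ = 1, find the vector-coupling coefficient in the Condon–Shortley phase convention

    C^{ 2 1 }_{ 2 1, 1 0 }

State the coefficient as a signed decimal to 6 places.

+0.408248  (= +√(1/6))

√[5·1!3!1!/6! · 3!1!1!1!3!1!] = √(3/2)
  +(−1)^0/∏(0,1,1,1,2,0)! = 1/2  (running 1/2)
  +(−1)^1/∏(1,0,0,0,3,1)! = -1/6  (running 1/3)
⟨..|..⟩ = √(3/2)·(1/3) = +0.408248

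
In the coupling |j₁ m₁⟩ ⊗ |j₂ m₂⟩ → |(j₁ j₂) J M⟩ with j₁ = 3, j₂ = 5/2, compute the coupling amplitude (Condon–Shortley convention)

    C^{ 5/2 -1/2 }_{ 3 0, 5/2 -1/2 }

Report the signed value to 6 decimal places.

-0.276026  (= −√(8/105))

triangle: 3!·3!·2!/9! = 72/362880
(j±m)!: 3!·3!·2!·3!·2!·3! = 5184
prefactor² = (2J+1)·Δ·N² = 216/35
  k=0: +1/(0!·3!·3!·2!·0!·0!) = 1/72
  k=1: −1/(1!·2!·2!·1!·1!·1!) = -1/4
  k=2: +1/(2!·1!·1!·0!·2!·2!) = 1/8
Σ = -1/9  ⇒  CG² = 216/35·(-1/9)² = 8/105
CG = −√(8/105) = -0.276026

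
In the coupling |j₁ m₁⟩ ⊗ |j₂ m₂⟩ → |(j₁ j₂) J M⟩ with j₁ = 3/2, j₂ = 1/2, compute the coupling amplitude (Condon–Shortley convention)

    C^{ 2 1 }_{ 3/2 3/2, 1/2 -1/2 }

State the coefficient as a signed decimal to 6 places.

+√(1/4) = +0.500000

j₁+j₂−J=0  J+j₁−j₂=3  J−j₁+j₂=1  j₁+j₂+J+1=5
(j₁±m₁, j₂±m₂, J±M) = (3,0,0,1,3,1)
P² = 9
sum k=0..0:
  [0] +1/6 = 1/6
S = 1/6
C² = P²·S² = 1/4 ; C = +0.500000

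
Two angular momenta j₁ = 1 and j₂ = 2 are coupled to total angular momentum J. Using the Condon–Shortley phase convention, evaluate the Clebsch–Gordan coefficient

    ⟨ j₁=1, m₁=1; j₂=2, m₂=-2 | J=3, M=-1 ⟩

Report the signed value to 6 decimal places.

√[7·0!2!4!/7! · 2!0!0!4!2!4!] = √(768/5)
  +(−1)^0/∏(0,0,0,0,2,4)! = 1/48  (running 1/48)
⟨..|..⟩ = √(768/5)·(1/48) = +0.258199

+0.258199  (= +√(1/15))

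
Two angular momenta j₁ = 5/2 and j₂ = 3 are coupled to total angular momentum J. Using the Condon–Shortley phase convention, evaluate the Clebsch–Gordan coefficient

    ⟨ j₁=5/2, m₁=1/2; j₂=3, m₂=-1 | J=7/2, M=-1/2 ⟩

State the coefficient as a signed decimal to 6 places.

−√(1/63) ≈ -0.125988

j₁+j₂−J=2  J+j₁−j₂=3  J−j₁+j₂=4  j₁+j₂+J+1=10
(j₁±m₁, j₂±m₂, J±M) = (3,2,2,4,3,4)
P² = 9216/175
sum k=0..2:
  [0] +1/16 = 1/16
  [1] −1/12 = -1/12
  [2] +1/288 = 1/288
S = -5/288
C² = P²·S² = 1/63 ; C = -0.125988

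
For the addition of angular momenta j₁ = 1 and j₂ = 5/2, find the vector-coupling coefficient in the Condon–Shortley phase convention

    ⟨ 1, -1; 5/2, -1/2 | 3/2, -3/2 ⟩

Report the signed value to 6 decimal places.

triangle: 2!*0!*3!/6! = 12/720
(j±m)!: 0!*2!*2!*3!*0!*3! = 144
prefactor² = (2J+1)*Δ*N² = 48/5
  k=2: +1/(2!*0!*0!*0!*0!*3!) = 1/12
Σ = 1/12  ⇒  CG² = 48/5*1/12² = 1/15
CG = +√(1/15) = +0.258199

+0.258199  (= +√(1/15))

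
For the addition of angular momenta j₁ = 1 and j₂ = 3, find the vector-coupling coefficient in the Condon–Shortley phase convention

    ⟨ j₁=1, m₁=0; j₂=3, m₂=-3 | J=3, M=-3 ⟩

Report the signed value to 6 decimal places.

√[7·1!1!5!/8! · 1!1!0!6!0!6!] = √(10800)
  +(−1)^0/∏(0,1,1,0,0,5)! = 1/120  (running 1/120)
⟨..|..⟩ = √(10800)·(1/120) = +0.866025

+√(3/4) = +0.866025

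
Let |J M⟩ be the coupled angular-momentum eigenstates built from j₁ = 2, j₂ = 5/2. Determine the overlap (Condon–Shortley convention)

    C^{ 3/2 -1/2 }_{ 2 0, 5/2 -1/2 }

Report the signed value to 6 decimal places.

-0.239046  (= −√(2/35))

√[4·3!1!2!/7! · 2!2!2!3!1!2!] = √(32/35)
  +(−1)^1/∏(1,2,1,1,0,1)! = -1/2  (running -1/2)
  +(−1)^2/∏(2,1,0,0,1,2)! = 1/4  (running -1/4)
⟨..|..⟩ = √(32/35)·(-1/4) = -0.239046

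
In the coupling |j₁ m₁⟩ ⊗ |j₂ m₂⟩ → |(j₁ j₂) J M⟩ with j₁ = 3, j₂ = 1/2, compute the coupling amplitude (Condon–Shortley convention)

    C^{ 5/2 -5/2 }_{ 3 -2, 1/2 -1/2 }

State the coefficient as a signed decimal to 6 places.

+0.377964

√[6·1!5!0!/7! · 1!5!0!1!0!5!] = √(14400/7)
  +(−1)^0/∏(0,1,5,0,0,0)! = 1/120  (running 1/120)
⟨..|..⟩ = √(14400/7)·(1/120) = +0.377964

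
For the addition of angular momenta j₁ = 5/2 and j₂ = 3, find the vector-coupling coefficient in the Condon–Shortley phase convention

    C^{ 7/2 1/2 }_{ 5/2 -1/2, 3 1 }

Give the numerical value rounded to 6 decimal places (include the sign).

j₁+j₂−J=2  J+j₁−j₂=3  J−j₁+j₂=4  j₁+j₂+J+1=10
(j₁±m₁, j₂±m₂, J±M) = (2,3,4,2,4,3)
P² = 9216/175
sum k=0..2:
  [0] +1/288 = 1/288
  [1] −1/12 = -1/12
  [2] +1/16 = 1/16
S = -5/288
C² = P²·S² = 1/63 ; C = -0.125988

−√(1/63) = -0.125988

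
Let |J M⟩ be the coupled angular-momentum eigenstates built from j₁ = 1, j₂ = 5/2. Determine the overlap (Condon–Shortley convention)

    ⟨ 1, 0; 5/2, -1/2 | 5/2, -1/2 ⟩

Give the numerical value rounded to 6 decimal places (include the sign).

+√(1/35) ≈ +0.169031

j₁+j₂−J=1  J+j₁−j₂=1  J−j₁+j₂=4  j₁+j₂+J+1=7
(j₁±m₁, j₂±m₂, J±M) = (1,1,2,3,2,3)
P² = 144/35
sum k=0..1:
  [0] +1/4 = 1/4
  [1] −1/6 = -1/6
S = 1/12
C² = P²·S² = 1/35 ; C = +0.169031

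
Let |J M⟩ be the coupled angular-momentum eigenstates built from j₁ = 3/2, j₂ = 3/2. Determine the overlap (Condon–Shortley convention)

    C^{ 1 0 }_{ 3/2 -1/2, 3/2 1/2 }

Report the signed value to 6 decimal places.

−√(1/20) = -0.223607

j₁+j₂−J=2  J+j₁−j₂=1  J−j₁+j₂=1  j₁+j₂+J+1=5
(j₁±m₁, j₂±m₂, J±M) = (1,2,2,1,1,1)
P² = 1/5
sum k=1..2:
  [1] −1/1 = -1
  [2] +1/2 = 1/2
S = -1/2
C² = P²·S² = 1/20 ; C = -0.223607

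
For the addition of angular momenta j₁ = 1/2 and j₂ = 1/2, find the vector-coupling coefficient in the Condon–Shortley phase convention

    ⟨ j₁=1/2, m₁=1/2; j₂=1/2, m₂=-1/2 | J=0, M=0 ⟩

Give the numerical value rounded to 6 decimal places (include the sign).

+√(1/2) ≈ +0.707107

√[1·1!0!0!/2! · 1!0!0!1!0!0!] = √(1/2)
  +(−1)^0/∏(0,1,0,0,0,0)! = 1  (running 1)
⟨..|..⟩ = √(1/2)·(1) = +0.707107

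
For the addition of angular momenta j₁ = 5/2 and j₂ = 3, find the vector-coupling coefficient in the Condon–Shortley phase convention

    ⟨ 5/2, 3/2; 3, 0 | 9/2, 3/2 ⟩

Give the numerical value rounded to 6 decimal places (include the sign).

+0.540562

√[10·1!4!5!/11! · 4!1!3!3!6!3!] = √(207360/77)
  +(−1)^0/∏(0,1,1,3,3,2)! = 1/72  (running 1/72)
  +(−1)^1/∏(1,0,0,2,4,3)! = -1/288  (running 1/96)
⟨..|..⟩ = √(207360/77)·(1/96) = +0.540562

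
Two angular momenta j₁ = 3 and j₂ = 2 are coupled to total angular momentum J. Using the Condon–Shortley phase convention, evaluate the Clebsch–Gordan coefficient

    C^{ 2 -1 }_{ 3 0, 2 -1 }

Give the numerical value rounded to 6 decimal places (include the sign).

√[5·3!3!1!/8! · 3!3!1!3!1!3!] = √(81/14)
  +(−1)^0/∏(0,3,3,1,0,0)! = 1/36  (running 1/36)
  +(−1)^1/∏(1,2,2,0,1,1)! = -1/4  (running -2/9)
⟨..|..⟩ = √(81/14)·(-2/9) = -0.534522

-0.534522  (= −√(2/7))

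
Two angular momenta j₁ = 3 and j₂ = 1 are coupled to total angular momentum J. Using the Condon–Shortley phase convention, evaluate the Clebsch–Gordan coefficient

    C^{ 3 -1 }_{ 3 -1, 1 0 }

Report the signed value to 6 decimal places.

√[7·1!5!1!/8! · 2!4!1!1!2!4!] = √(48)
  +(−1)^0/∏(0,1,4,1,1,0)! = 1/24  (running 1/24)
  +(−1)^1/∏(1,0,3,0,2,1)! = -1/12  (running -1/24)
⟨..|..⟩ = √(48)·(-1/24) = -0.288675

−√(1/12) ≈ -0.288675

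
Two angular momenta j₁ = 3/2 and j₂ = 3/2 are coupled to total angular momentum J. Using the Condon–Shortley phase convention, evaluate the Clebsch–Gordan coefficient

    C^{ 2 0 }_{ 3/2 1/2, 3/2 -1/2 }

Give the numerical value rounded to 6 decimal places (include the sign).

+√(1/4) = +0.500000

j₁+j₂−J=1  J+j₁−j₂=2  J−j₁+j₂=2  j₁+j₂+J+1=6
(j₁±m₁, j₂±m₂, J±M) = (2,1,1,2,2,2)
P² = 4/9
sum k=0..1:
  [0] +1/1 = 1
  [1] −1/4 = -1/4
S = 3/4
C² = P²·S² = 1/4 ; C = +0.500000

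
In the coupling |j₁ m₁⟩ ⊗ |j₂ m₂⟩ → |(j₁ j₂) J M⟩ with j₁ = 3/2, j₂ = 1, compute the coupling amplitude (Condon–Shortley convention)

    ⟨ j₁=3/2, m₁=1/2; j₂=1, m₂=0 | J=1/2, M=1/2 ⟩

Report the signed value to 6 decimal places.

triangle: 2!·1!·0!/4! = 2/24
(j±m)!: 2!·1!·1!·1!·1!·0! = 2
prefactor² = (2J+1)·Δ·N² = 1/3
  k=1: −1/(1!·1!·0!·0!·1!·0!) = -1
Σ = -1  ⇒  CG² = 1/3·(-1)² = 1/3
CG = −√(1/3) = -0.577350

-0.577350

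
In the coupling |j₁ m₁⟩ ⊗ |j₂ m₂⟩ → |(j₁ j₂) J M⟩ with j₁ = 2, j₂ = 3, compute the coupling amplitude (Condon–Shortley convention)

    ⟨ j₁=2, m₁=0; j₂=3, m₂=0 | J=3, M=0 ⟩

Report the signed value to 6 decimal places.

j₁+j₂−J=2  J+j₁−j₂=2  J−j₁+j₂=4  j₁+j₂+J+1=9
(j₁±m₁, j₂±m₂, J±M) = (2,2,3,3,3,3)
P² = 48/5
sum k=0..2:
  [0] +1/24 = 1/24
  [1] −1/4 = -1/4
  [2] +1/24 = 1/24
S = -1/6
C² = P²·S² = 4/15 ; C = -0.516398

-0.516398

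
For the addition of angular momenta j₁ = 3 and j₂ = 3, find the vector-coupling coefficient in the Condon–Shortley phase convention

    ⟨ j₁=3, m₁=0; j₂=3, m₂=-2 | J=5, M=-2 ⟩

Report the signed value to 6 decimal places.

√[11·1!5!5!/12! · 3!3!1!5!3!7!] = √(43200)
  +(−1)^0/∏(0,1,3,1,2,4)! = 1/288  (running 1/288)
  +(−1)^1/∏(1,0,2,0,3,5)! = -1/1440  (running 1/360)
⟨..|..⟩ = √(43200)·(1/360) = +0.577350

+√(1/3) = +0.577350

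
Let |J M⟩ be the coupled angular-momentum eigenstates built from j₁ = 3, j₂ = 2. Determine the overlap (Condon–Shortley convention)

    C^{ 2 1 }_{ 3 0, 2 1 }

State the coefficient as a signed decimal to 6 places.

√[5·3!3!1!/8! · 3!3!3!1!3!1!] = √(81/14)
  +(−1)^2/∏(2,1,1,1,2,0)! = 1/4  (running 1/4)
  +(−1)^3/∏(3,0,0,0,3,1)! = -1/36  (running 2/9)
⟨..|..⟩ = √(81/14)·(2/9) = +0.534522

+√(2/7) = +0.534522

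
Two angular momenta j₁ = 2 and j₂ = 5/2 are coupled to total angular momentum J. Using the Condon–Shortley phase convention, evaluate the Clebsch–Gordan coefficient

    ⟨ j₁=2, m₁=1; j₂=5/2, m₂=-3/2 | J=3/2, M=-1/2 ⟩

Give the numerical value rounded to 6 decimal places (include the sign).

j₁+j₂−J=3  J+j₁−j₂=1  J−j₁+j₂=2  j₁+j₂+J+1=7
(j₁±m₁, j₂±m₂, J±M) = (3,1,1,4,1,2)
P² = 96/35
sum k=0..1:
  [0] +1/6 = 1/6
  [1] −1/4 = -1/4
S = -1/12
C² = P²·S² = 2/105 ; C = -0.138013

−√(2/105) ≈ -0.138013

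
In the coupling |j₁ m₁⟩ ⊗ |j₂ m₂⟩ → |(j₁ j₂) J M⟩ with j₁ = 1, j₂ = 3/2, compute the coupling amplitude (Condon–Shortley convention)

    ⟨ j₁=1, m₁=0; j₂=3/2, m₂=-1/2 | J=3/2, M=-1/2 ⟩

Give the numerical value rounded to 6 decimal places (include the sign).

j₁+j₂−J=1  J+j₁−j₂=1  J−j₁+j₂=2  j₁+j₂+J+1=5
(j₁±m₁, j₂±m₂, J±M) = (1,1,1,2,1,2)
P² = 4/15
sum k=0..1:
  [0] +1/1 = 1
  [1] −1/2 = -1/2
S = 1/2
C² = P²·S² = 1/15 ; C = +0.258199

+0.258199  (= +√(1/15))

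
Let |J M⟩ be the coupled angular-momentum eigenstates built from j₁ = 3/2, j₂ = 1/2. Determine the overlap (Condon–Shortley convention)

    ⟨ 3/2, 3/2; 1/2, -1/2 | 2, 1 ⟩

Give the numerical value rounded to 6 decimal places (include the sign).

√[5·0!3!1!/5! · 3!0!0!1!3!1!] = √(9)
  +(−1)^0/∏(0,0,0,0,3,1)! = 1/6  (running 1/6)
⟨..|..⟩ = √(9)·(1/6) = +0.500000

+0.500000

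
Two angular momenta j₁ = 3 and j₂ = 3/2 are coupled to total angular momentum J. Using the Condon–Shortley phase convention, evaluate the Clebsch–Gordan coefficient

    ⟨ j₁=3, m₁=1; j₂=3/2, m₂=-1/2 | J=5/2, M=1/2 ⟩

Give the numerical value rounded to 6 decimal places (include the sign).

triangle: 2!×4!×1!/8! = 48/40320
(j±m)!: 4!×2!×1!×2!×3!×2! = 1152
prefactor² = (2J+1)×Δ×N² = 288/35
  k=0: +1/(0!×2!×2!×1!×2!×0!) = 1/8
  k=1: −1/(1!×1!×1!×0!×3!×1!) = -1/6
Σ = -1/24  ⇒  CG² = 288/35×(-1/24)² = 1/70
CG = −√(1/70) = -0.119523

−√(1/70) = -0.119523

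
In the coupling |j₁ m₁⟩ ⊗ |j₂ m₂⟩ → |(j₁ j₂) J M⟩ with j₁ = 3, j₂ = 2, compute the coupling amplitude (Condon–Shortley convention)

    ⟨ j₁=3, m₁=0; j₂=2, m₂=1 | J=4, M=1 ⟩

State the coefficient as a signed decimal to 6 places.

√[9·1!5!3!/10! · 3!3!3!1!5!3!] = √(1944/7)
  +(−1)^0/∏(0,1,3,3,2,0)! = 1/72  (running 1/72)
  +(−1)^1/∏(1,0,2,2,3,1)! = -1/24  (running -1/36)
⟨..|..⟩ = √(1944/7)·(-1/36) = -0.462910

−√(3/14) ≈ -0.462910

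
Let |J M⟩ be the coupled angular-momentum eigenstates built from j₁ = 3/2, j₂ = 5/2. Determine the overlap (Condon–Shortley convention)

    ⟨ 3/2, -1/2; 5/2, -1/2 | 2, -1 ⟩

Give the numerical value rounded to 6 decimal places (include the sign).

−√(25/84) = -0.545545

j₁+j₂−J=2  J+j₁−j₂=1  J−j₁+j₂=3  j₁+j₂+J+1=7
(j₁±m₁, j₂±m₂, J±M) = (1,2,2,3,1,3)
P² = 12/7
sum k=1..2:
  [1] −1/2 = -1/2
  [2] +1/12 = 1/12
S = -5/12
C² = P²·S² = 25/84 ; C = -0.545545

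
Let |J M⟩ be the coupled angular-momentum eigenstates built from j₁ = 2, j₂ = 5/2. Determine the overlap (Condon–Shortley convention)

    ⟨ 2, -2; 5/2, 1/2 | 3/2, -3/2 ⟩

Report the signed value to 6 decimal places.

√[4·3!1!2!/7! · 0!4!3!2!0!3!] = √(576/35)
  +(−1)^3/∏(3,0,1,0,0,2)! = -1/12  (running -1/12)
⟨..|..⟩ = √(576/35)·(-1/12) = -0.338062

-0.338062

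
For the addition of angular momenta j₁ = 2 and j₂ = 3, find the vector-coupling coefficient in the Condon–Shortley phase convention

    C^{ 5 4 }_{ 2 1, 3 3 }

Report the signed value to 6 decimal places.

+0.632456  (= +√(2/5))

√[11·0!4!6!/11! · 3!1!6!0!9!1!] = √(7464960)
  +(−1)^0/∏(0,0,1,6,3,0)! = 1/4320  (running 1/4320)
⟨..|..⟩ = √(7464960)·(1/4320) = +0.632456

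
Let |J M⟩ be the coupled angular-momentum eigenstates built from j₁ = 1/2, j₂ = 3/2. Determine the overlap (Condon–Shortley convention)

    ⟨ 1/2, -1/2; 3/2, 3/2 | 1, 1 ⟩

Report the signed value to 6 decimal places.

−√(3/4) = -0.866025

j₁+j₂−J=1  J+j₁−j₂=0  J−j₁+j₂=2  j₁+j₂+J+1=4
(j₁±m₁, j₂±m₂, J±M) = (0,1,3,0,2,0)
P² = 3
sum k=1..1:
  [1] −1/2 = -1/2
S = -1/2
C² = P²·S² = 3/4 ; C = -0.866025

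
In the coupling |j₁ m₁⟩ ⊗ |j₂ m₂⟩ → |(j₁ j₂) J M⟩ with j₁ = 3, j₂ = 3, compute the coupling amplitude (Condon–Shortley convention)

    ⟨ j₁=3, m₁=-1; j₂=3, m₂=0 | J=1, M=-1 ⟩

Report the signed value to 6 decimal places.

j₁+j₂−J=5  J+j₁−j₂=1  J−j₁+j₂=1  j₁+j₂+J+1=8
(j₁±m₁, j₂±m₂, J±M) = (2,4,3,3,0,2)
P² = 216/7
sum k=3..3:
  [3] −1/12 = -1/12
S = -1/12
C² = P²·S² = 3/14 ; C = -0.462910

-0.462910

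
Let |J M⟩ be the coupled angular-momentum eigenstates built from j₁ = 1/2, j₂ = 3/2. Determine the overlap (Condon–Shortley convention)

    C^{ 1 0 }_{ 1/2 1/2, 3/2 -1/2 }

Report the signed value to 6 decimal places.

√[3·1!0!2!/4! · 1!0!1!2!1!1!] = √(1/2)
  +(−1)^0/∏(0,1,0,1,0,1)! = 1  (running 1)
⟨..|..⟩ = √(1/2)·(1) = +0.707107

+√(1/2) ≈ +0.707107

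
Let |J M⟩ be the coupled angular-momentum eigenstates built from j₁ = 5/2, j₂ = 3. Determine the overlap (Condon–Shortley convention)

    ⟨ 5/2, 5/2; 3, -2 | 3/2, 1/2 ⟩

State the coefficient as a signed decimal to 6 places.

triangle: 4!*1!*2!/8! = 48/40320
(j±m)!: 5!*0!*1!*5!*2!*1! = 28800
prefactor² = (2J+1)*Δ*N² = 960/7
  k=0: +1/(0!*4!*0!*1!*1!*1!) = 1/24
Σ = 1/24  ⇒  CG² = 960/7*1/24² = 5/21
CG = +√(5/21) = +0.487950

+√(5/21) ≈ +0.487950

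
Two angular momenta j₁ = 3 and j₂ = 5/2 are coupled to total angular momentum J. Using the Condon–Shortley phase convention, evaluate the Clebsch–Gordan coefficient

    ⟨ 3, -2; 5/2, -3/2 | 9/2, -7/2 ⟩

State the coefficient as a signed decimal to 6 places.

√[10·1!5!4!/11! · 1!5!1!4!1!8!] = √(921600/11)
  +(−1)^0/∏(0,1,5,1,0,3)! = 1/720  (running 1/720)
  +(−1)^1/∏(1,0,4,0,1,4)! = -1/576  (running -1/2880)
⟨..|..⟩ = √(921600/11)·(-1/2880) = -0.100504

-0.100504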